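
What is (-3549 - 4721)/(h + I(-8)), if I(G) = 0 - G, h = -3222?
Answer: 4135/1607 ≈ 2.5731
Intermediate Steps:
I(G) = -G
(-3549 - 4721)/(h + I(-8)) = (-3549 - 4721)/(-3222 - 1*(-8)) = -8270/(-3222 + 8) = -8270/(-3214) = -8270*(-1/3214) = 4135/1607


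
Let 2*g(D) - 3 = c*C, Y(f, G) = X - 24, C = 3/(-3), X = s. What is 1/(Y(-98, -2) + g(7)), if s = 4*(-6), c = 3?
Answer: -1/48 ≈ -0.020833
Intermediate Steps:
s = -24
X = -24
C = -1 (C = 3*(-1/3) = -1)
Y(f, G) = -48 (Y(f, G) = -24 - 24 = -48)
g(D) = 0 (g(D) = 3/2 + (3*(-1))/2 = 3/2 + (1/2)*(-3) = 3/2 - 3/2 = 0)
1/(Y(-98, -2) + g(7)) = 1/(-48 + 0) = 1/(-48) = -1/48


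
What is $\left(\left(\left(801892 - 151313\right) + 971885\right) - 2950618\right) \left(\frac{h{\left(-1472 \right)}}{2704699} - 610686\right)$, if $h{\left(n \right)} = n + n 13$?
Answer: $\frac{2193740960876470788}{2704699} \approx 8.1109 \cdot 10^{11}$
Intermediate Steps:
$h{\left(n \right)} = 14 n$ ($h{\left(n \right)} = n + 13 n = 14 n$)
$\left(\left(\left(801892 - 151313\right) + 971885\right) - 2950618\right) \left(\frac{h{\left(-1472 \right)}}{2704699} - 610686\right) = \left(\left(\left(801892 - 151313\right) + 971885\right) - 2950618\right) \left(\frac{14 \left(-1472\right)}{2704699} - 610686\right) = \left(\left(650579 + 971885\right) - 2950618\right) \left(\left(-20608\right) \frac{1}{2704699} - 610686\right) = \left(1622464 - 2950618\right) \left(- \frac{20608}{2704699} - 610686\right) = \left(-1328154\right) \left(- \frac{1651721834122}{2704699}\right) = \frac{2193740960876470788}{2704699}$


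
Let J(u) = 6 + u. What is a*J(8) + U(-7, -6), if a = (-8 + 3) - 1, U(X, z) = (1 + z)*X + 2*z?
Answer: -61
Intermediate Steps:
U(X, z) = 2*z + X*(1 + z) (U(X, z) = X*(1 + z) + 2*z = 2*z + X*(1 + z))
a = -6 (a = -5 - 1 = -6)
a*J(8) + U(-7, -6) = -6*(6 + 8) + (-7 + 2*(-6) - 7*(-6)) = -6*14 + (-7 - 12 + 42) = -84 + 23 = -61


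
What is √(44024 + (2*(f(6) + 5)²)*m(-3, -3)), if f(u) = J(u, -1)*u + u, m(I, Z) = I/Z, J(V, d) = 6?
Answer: √48442 ≈ 220.10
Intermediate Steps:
f(u) = 7*u (f(u) = 6*u + u = 7*u)
√(44024 + (2*(f(6) + 5)²)*m(-3, -3)) = √(44024 + (2*(7*6 + 5)²)*(-3/(-3))) = √(44024 + (2*(42 + 5)²)*(-3*(-⅓))) = √(44024 + (2*47²)*1) = √(44024 + (2*2209)*1) = √(44024 + 4418*1) = √(44024 + 4418) = √48442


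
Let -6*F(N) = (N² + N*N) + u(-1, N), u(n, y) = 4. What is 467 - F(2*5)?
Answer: 501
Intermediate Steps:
F(N) = -⅔ - N²/3 (F(N) = -((N² + N*N) + 4)/6 = -((N² + N²) + 4)/6 = -(2*N² + 4)/6 = -(4 + 2*N²)/6 = -⅔ - N²/3)
467 - F(2*5) = 467 - (-⅔ - (2*5)²/3) = 467 - (-⅔ - ⅓*10²) = 467 - (-⅔ - ⅓*100) = 467 - (-⅔ - 100/3) = 467 - 1*(-34) = 467 + 34 = 501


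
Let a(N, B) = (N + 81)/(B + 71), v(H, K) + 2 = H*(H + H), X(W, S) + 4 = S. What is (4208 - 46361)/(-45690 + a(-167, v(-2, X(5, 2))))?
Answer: 3245781/3518216 ≈ 0.92256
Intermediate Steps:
X(W, S) = -4 + S
v(H, K) = -2 + 2*H² (v(H, K) = -2 + H*(H + H) = -2 + H*(2*H) = -2 + 2*H²)
a(N, B) = (81 + N)/(71 + B)
(4208 - 46361)/(-45690 + a(-167, v(-2, X(5, 2)))) = (4208 - 46361)/(-45690 + (81 - 167)/(71 + (-2 + 2*(-2)²))) = -42153/(-45690 - 86/(71 + (-2 + 2*4))) = -42153/(-45690 - 86/(71 + (-2 + 8))) = -42153/(-45690 - 86/(71 + 6)) = -42153/(-45690 - 86/77) = -42153/(-3518216/77) = -42153*(-77/3518216) = 3245781/3518216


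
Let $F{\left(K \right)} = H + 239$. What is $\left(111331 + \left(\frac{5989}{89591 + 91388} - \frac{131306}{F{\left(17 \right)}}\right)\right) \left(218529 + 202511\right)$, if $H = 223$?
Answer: $\frac{279236130543921520}{5972307} \approx 4.6755 \cdot 10^{10}$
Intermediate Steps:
$F{\left(K \right)} = 462$ ($F{\left(K \right)} = 223 + 239 = 462$)
$\left(111331 + \left(\frac{5989}{89591 + 91388} - \frac{131306}{F{\left(17 \right)}}\right)\right) \left(218529 + 202511\right) = \left(111331 + \left(\frac{5989}{89591 + 91388} - \frac{131306}{462}\right)\right) \left(218529 + 202511\right) = \left(111331 + \left(\frac{5989}{180979} - \frac{9379}{33}\right)\right) 421040 = \left(111331 - \frac{1697204404}{5972307}\right) 421040 = \frac{663205706213}{5972307} \cdot 421040 = \frac{279236130543921520}{5972307}$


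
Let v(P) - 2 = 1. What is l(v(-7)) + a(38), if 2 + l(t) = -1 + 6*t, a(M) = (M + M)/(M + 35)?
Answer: 1171/73 ≈ 16.041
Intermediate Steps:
v(P) = 3 (v(P) = 2 + 1 = 3)
a(M) = 2*M/(35 + M) (a(M) = (2*M)/(35 + M) = 2*M/(35 + M))
l(t) = -3 + 6*t (l(t) = -2 + (-1 + 6*t) = -3 + 6*t)
l(v(-7)) + a(38) = (-3 + 6*3) + 2*38/(35 + 38) = (-3 + 18) + 2*38/73 = 15 + 2*38*(1/73) = 15 + 76/73 = 1171/73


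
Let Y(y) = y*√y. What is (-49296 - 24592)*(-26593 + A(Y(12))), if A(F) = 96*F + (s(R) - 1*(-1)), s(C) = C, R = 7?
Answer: 1964312480 - 170237952*√3 ≈ 1.6695e+9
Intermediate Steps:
Y(y) = y^(3/2)
A(F) = 8 + 96*F (A(F) = 96*F + (7 - 1*(-1)) = 96*F + (7 + 1) = 96*F + 8 = 8 + 96*F)
(-49296 - 24592)*(-26593 + A(Y(12))) = (-49296 - 24592)*(-26593 + (8 + 96*12^(3/2))) = -73888*(-26593 + (8 + 96*(24*√3))) = -73888*(-26593 + (8 + 2304*√3)) = -73888*(-26585 + 2304*√3) = 1964312480 - 170237952*√3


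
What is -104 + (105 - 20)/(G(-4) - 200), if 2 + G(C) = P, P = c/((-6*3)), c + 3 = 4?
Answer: -379778/3637 ≈ -104.42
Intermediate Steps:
c = 1 (c = -3 + 4 = 1)
P = -1/18 (P = 1/(-6*3) = 1/(-18) = 1*(-1/18) = -1/18 ≈ -0.055556)
G(C) = -37/18 (G(C) = -2 - 1/18 = -37/18)
-104 + (105 - 20)/(G(-4) - 200) = -104 + (105 - 20)/(-37/18 - 200) = -104 + 85/(-3637/18) = -104 + 85*(-18/3637) = -104 - 1530/3637 = -379778/3637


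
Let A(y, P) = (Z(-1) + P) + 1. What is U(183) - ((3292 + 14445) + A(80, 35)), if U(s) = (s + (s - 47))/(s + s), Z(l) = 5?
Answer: -6506429/366 ≈ -17777.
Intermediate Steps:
A(y, P) = 6 + P (A(y, P) = (5 + P) + 1 = 6 + P)
U(s) = (-47 + 2*s)/(2*s) (U(s) = (s + (-47 + s))/((2*s)) = (-47 + 2*s)*(1/(2*s)) = (-47 + 2*s)/(2*s))
U(183) - ((3292 + 14445) + A(80, 35)) = (-47/2 + 183)/183 - ((3292 + 14445) + (6 + 35)) = (1/183)*(319/2) - (17737 + 41) = 319/366 - 1*17778 = 319/366 - 17778 = -6506429/366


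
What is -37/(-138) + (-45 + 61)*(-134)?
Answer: -295835/138 ≈ -2143.7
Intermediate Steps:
-37/(-138) + (-45 + 61)*(-134) = -37*(-1/138) + 16*(-134) = 37/138 - 2144 = -295835/138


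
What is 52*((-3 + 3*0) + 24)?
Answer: 1092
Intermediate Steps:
52*((-3 + 3*0) + 24) = 52*((-3 + 0) + 24) = 52*(-3 + 24) = 52*21 = 1092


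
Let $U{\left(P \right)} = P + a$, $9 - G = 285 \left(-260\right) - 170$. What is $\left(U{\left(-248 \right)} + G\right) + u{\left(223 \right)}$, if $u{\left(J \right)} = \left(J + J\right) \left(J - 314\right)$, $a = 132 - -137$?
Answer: $33714$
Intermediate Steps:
$a = 269$ ($a = 132 + 137 = 269$)
$u{\left(J \right)} = 2 J \left(-314 + J\right)$
$G = 74279$ ($G = 9 - \left(285 \left(-260\right) - 170\right) = 9 - \left(-74100 - 170\right) = 9 - -74270 = 9 + 74270 = 74279$)
$U{\left(P \right)} = 269 + P$ ($U{\left(P \right)} = P + 269 = 269 + P$)
$\left(U{\left(-248 \right)} + G\right) + u{\left(223 \right)} = \left(\left(269 - 248\right) + 74279\right) + 2 \cdot 223 \left(-314 + 223\right) = \left(21 + 74279\right) + 2 \cdot 223 \left(-91\right) = 74300 - 40586 = 33714$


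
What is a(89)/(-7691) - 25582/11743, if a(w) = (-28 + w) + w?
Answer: -198512612/90315413 ≈ -2.1980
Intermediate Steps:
a(w) = -28 + 2*w
a(89)/(-7691) - 25582/11743 = (-28 + 2*89)/(-7691) - 25582/11743 = (-28 + 178)*(-1/7691) - 25582*1/11743 = 150*(-1/7691) - 25582/11743 = -150/7691 - 25582/11743 = -198512612/90315413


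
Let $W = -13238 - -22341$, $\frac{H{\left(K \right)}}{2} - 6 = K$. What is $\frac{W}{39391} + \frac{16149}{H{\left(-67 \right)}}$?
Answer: $- \frac{635014693}{4805702} \approx -132.14$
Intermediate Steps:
$H{\left(K \right)} = 12 + 2 K$
$W = 9103$ ($W = -13238 + 22341 = 9103$)
$\frac{W}{39391} + \frac{16149}{H{\left(-67 \right)}} = \frac{9103}{39391} + \frac{16149}{12 + 2 \left(-67\right)} = 9103 \cdot \frac{1}{39391} + \frac{16149}{12 - 134} = \frac{9103}{39391} + \frac{16149}{-122} = \frac{9103}{39391} + 16149 \left(- \frac{1}{122}\right) = \frac{9103}{39391} - \frac{16149}{122} = - \frac{635014693}{4805702}$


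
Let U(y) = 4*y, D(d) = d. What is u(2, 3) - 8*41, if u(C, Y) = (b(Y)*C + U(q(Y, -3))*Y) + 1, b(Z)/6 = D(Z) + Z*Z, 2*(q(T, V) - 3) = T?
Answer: -129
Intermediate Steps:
q(T, V) = 3 + T/2
b(Z) = 6*Z + 6*Z² (b(Z) = 6*(Z + Z*Z) = 6*(Z + Z²) = 6*Z + 6*Z²)
u(C, Y) = 1 + Y*(12 + 2*Y) + 6*C*Y*(1 + Y) (u(C, Y) = ((6*Y*(1 + Y))*C + (4*(3 + Y/2))*Y) + 1 = (6*C*Y*(1 + Y) + (12 + 2*Y)*Y) + 1 = (6*C*Y*(1 + Y) + Y*(12 + 2*Y)) + 1 = (Y*(12 + 2*Y) + 6*C*Y*(1 + Y)) + 1 = 1 + Y*(12 + 2*Y) + 6*C*Y*(1 + Y))
u(2, 3) - 8*41 = (1 + 2*3*(6 + 3) + 6*2*3*(1 + 3)) - 8*41 = (1 + 2*3*9 + 6*2*3*4) - 328 = (1 + 54 + 144) - 328 = 199 - 328 = -129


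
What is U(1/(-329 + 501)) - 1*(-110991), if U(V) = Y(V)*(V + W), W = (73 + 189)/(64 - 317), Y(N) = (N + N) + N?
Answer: 830739974799/7484752 ≈ 1.1099e+5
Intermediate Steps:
Y(N) = 3*N (Y(N) = 2*N + N = 3*N)
W = -262/253 (W = 262/(-253) = 262*(-1/253) = -262/253 ≈ -1.0356)
U(V) = 3*V*(-262/253 + V) (U(V) = (3*V)*(V - 262/253) = (3*V)*(-262/253 + V) = 3*V*(-262/253 + V))
U(1/(-329 + 501)) - 1*(-110991) = 3*(-262 + 253/(-329 + 501))/(253*(-329 + 501)) - 1*(-110991) = (3/253)*(-262 + 253/172)/172 + 110991 = (3/253)*(1/172)*(-262 + 253*(1/172)) + 110991 = (3/253)*(1/172)*(-262 + 253/172) + 110991 = (3/253)*(1/172)*(-44811/172) + 110991 = -134433/7484752 + 110991 = 830739974799/7484752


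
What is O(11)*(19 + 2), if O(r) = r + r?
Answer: 462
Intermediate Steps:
O(r) = 2*r
O(11)*(19 + 2) = (2*11)*(19 + 2) = 22*21 = 462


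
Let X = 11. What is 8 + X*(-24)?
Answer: -256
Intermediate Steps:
8 + X*(-24) = 8 + 11*(-24) = 8 - 264 = -256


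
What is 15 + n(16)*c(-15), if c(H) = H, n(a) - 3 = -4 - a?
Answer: 270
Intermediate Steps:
n(a) = -1 - a (n(a) = 3 + (-4 - a) = -1 - a)
15 + n(16)*c(-15) = 15 + (-1 - 1*16)*(-15) = 15 + (-1 - 16)*(-15) = 15 - 17*(-15) = 15 + 255 = 270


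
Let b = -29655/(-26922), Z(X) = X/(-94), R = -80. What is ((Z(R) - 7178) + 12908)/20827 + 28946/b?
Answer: 254275048296826/9676120065 ≈ 26279.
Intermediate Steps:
Z(X) = -X/94 (Z(X) = X*(-1/94) = -X/94)
b = 9885/8974 (b = -29655*(-1/26922) = 9885/8974 ≈ 1.1015)
((Z(R) - 7178) + 12908)/20827 + 28946/b = ((-1/94*(-80) - 7178) + 12908)/20827 + 28946/(9885/8974) = ((40/47 - 7178) + 12908)*(1/20827) + 28946*(8974/9885) = (-337326/47 + 12908)*(1/20827) + 259761404/9885 = (269350/47)*(1/20827) + 259761404/9885 = 269350/978869 + 259761404/9885 = 254275048296826/9676120065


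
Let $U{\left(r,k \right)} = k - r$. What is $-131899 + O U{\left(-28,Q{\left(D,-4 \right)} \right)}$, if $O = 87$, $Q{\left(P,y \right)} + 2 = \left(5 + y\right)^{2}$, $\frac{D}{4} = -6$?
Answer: $-129550$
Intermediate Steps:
$D = -24$ ($D = 4 \left(-6\right) = -24$)
$Q{\left(P,y \right)} = -2 + \left(5 + y\right)^{2}$
$-131899 + O U{\left(-28,Q{\left(D,-4 \right)} \right)} = -131899 + 87 \left(\left(-2 + \left(5 - 4\right)^{2}\right) - -28\right) = -131899 + 87 \left(\left(-2 + 1^{2}\right) + 28\right) = -131899 + 87 \left(\left(-2 + 1\right) + 28\right) = -131899 + 87 \left(-1 + 28\right) = -131899 + 87 \cdot 27 = -131899 + 2349 = -129550$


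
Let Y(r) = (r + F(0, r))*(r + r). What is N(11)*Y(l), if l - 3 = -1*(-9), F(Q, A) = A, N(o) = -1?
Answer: -576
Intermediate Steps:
l = 12 (l = 3 - 1*(-9) = 3 + 9 = 12)
Y(r) = 4*r**2 (Y(r) = (r + r)*(r + r) = (2*r)*(2*r) = 4*r**2)
N(11)*Y(l) = -4*12**2 = -4*144 = -1*576 = -576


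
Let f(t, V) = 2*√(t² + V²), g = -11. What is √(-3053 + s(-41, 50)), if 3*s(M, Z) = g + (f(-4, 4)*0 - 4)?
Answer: I*√3058 ≈ 55.299*I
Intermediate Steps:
f(t, V) = 2*√(V² + t²)
s(M, Z) = -5 (s(M, Z) = (-11 + ((2*√(4² + (-4)²))*0 - 4))/3 = (-11 + ((2*√(16 + 16))*0 - 4))/3 = (-11 + ((2*√32)*0 - 4))/3 = (-11 + ((2*(4*√2))*0 - 4))/3 = (-11 + ((8*√2)*0 - 4))/3 = (-11 + (0 - 4))/3 = (-11 - 4)/3 = (⅓)*(-15) = -5)
√(-3053 + s(-41, 50)) = √(-3053 - 5) = √(-3058) = I*√3058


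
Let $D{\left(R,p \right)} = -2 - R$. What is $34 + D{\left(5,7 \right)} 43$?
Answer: $-267$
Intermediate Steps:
$34 + D{\left(5,7 \right)} 43 = 34 + \left(-2 - 5\right) 43 = 34 - 301 = -267$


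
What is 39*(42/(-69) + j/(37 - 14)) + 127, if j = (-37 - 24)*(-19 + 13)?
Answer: 16649/23 ≈ 723.87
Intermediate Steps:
j = 366 (j = -61*(-6) = 366)
39*(42/(-69) + j/(37 - 14)) + 127 = 39*(42/(-69) + 366/(37 - 14)) + 127 = 39*(42*(-1/69) + 366/23) + 127 = 39*(-14/23 + 366*(1/23)) + 127 = 39*(-14/23 + 366/23) + 127 = 39*(352/23) + 127 = 13728/23 + 127 = 16649/23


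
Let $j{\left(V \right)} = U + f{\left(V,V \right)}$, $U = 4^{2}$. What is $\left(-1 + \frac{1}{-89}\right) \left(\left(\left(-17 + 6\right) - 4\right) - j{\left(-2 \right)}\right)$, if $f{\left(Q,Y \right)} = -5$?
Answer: $\frac{2340}{89} \approx 26.292$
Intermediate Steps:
$U = 16$
$j{\left(V \right)} = 11$ ($j{\left(V \right)} = 16 - 5 = 11$)
$\left(-1 + \frac{1}{-89}\right) \left(\left(\left(-17 + 6\right) - 4\right) - j{\left(-2 \right)}\right) = \left(-1 + \frac{1}{-89}\right) \left(\left(\left(-17 + 6\right) - 4\right) - 11\right) = \left(-1 - \frac{1}{89}\right) \left(\left(-11 - 4\right) - 11\right) = - \frac{90 \left(-15 - 11\right)}{89} = \left(- \frac{90}{89}\right) \left(-26\right) = \frac{2340}{89}$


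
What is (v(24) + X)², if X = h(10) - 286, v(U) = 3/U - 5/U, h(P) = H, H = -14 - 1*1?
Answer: 13053769/144 ≈ 90651.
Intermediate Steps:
H = -15 (H = -14 - 1 = -15)
h(P) = -15
v(U) = -2/U
X = -301 (X = -15 - 286 = -301)
(v(24) + X)² = (-2/24 - 301)² = (-2*1/24 - 301)² = (-1/12 - 301)² = (-3613/12)² = 13053769/144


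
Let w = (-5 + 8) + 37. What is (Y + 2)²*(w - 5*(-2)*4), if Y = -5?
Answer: 720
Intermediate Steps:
w = 40 (w = 3 + 37 = 40)
(Y + 2)²*(w - 5*(-2)*4) = (-5 + 2)²*(40 - 5*(-2)*4) = (-3)²*(40 + 10*4) = 9*(40 + 40) = 9*80 = 720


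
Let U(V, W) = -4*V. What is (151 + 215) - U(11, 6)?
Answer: 410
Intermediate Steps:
(151 + 215) - U(11, 6) = (151 + 215) - (-4)*11 = 366 - 1*(-44) = 366 + 44 = 410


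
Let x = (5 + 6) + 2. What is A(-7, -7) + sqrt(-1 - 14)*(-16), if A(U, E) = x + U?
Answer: 6 - 16*I*sqrt(15) ≈ 6.0 - 61.968*I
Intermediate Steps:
x = 13 (x = 11 + 2 = 13)
A(U, E) = 13 + U
A(-7, -7) + sqrt(-1 - 14)*(-16) = (13 - 7) + sqrt(-1 - 14)*(-16) = 6 + sqrt(-15)*(-16) = 6 + (I*sqrt(15))*(-16) = 6 - 16*I*sqrt(15)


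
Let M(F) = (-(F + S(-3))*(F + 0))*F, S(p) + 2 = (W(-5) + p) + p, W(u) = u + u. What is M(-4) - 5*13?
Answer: 287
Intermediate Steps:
W(u) = 2*u
S(p) = -12 + 2*p (S(p) = -2 + ((2*(-5) + p) + p) = -2 + ((-10 + p) + p) = -2 + (-10 + 2*p) = -12 + 2*p)
M(F) = -F²*(-18 + F) (M(F) = (-(F + (-12 + 2*(-3)))*(F + 0))*F = (-(F + (-12 - 6))*F)*F = (-(F - 18)*F)*F = (-(-18 + F)*F)*F = (-F*(-18 + F))*F = -F²*(-18 + F))
M(-4) - 5*13 = (-4)²*(18 - 1*(-4)) - 5*13 = 16*(18 + 4) - 65 = 16*22 - 65 = 352 - 65 = 287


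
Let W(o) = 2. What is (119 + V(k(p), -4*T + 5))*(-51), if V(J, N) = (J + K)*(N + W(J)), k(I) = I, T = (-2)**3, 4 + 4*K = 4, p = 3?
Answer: -12036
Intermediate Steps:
K = 0 (K = -1 + (1/4)*4 = -1 + 1 = 0)
T = -8
V(J, N) = J*(2 + N) (V(J, N) = (J + 0)*(N + 2) = J*(2 + N))
(119 + V(k(p), -4*T + 5))*(-51) = (119 + 3*(2 + (-4*(-8) + 5)))*(-51) = (119 + 3*(2 + (32 + 5)))*(-51) = (119 + 3*(2 + 37))*(-51) = (119 + 3*39)*(-51) = (119 + 117)*(-51) = 236*(-51) = -12036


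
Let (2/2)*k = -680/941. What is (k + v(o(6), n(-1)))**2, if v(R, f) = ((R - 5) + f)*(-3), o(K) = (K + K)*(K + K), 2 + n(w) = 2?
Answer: 154509527929/885481 ≈ 1.7449e+5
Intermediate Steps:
k = -680/941 ≈ -0.72264
n(w) = 0 (n(w) = -2 + 2 = 0)
o(K) = 4*K**2 (o(K) = (2*K)*(2*K) = 4*K**2)
v(R, f) = 15 - 3*R - 3*f (v(R, f) = ((-5 + R) + f)*(-3) = (-5 + R + f)*(-3) = 15 - 3*R - 3*f)
(k + v(o(6), n(-1)))**2 = (-680/941 + (15 - 12*6**2 - 3*0))**2 = (-680/941 + (15 - 12*36 + 0))**2 = (-680/941 + (15 - 3*144 + 0))**2 = (-680/941 + (15 - 432 + 0))**2 = (-680/941 - 417)**2 = (-393077/941)**2 = 154509527929/885481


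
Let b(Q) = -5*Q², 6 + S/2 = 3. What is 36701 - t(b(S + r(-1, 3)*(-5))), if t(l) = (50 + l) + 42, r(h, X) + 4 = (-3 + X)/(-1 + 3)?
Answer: 37589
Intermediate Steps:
S = -6 (S = -12 + 2*3 = -12 + 6 = -6)
r(h, X) = -11/2 + X/2 (r(h, X) = -4 + (-3 + X)/(-1 + 3) = -4 + (-3 + X)/2 = -4 + (-3 + X)*(½) = -4 + (-3/2 + X/2) = -11/2 + X/2)
t(l) = 92 + l
36701 - t(b(S + r(-1, 3)*(-5))) = 36701 - (92 - 5*(-6 + (-11/2 + (½)*3)*(-5))²) = 36701 - (92 - 5*(-6 + (-11/2 + 3/2)*(-5))²) = 36701 - (92 - 5*(-6 - 4*(-5))²) = 36701 - (92 - 5*(-6 + 20)²) = 36701 - (92 - 5*14²) = 36701 - (92 - 5*196) = 36701 - (92 - 980) = 36701 - 1*(-888) = 36701 + 888 = 37589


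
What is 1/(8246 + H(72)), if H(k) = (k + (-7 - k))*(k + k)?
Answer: 1/7238 ≈ 0.00013816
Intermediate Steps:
H(k) = -14*k
1/(8246 + H(72)) = 1/(8246 - 14*72) = 1/(8246 - 1008) = 1/7238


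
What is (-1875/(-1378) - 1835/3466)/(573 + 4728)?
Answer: 992530/6329590137 ≈ 0.00015681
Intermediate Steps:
(-1875/(-1378) - 1835/3466)/(573 + 4728) = (-1875*(-1/1378) - 1835*1/3466)/5301 = (1875/1378 - 1835/3466)*(1/5301) = (992530/1194037)*(1/5301) = 992530/6329590137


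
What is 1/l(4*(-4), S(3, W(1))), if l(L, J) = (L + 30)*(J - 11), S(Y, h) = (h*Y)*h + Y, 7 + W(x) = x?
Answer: 1/1400 ≈ 0.00071429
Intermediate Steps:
W(x) = -7 + x
S(Y, h) = Y + Y*h² (S(Y, h) = (Y*h)*h + Y = Y*h² + Y = Y + Y*h²)
l(L, J) = (-11 + J)*(30 + L) (l(L, J) = (30 + L)*(-11 + J) = (-11 + J)*(30 + L))
1/l(4*(-4), S(3, W(1))) = 1/(-330 - 44*(-4) + 30*(3*(1 + (-7 + 1)²)) + (3*(1 + (-7 + 1)²))*(4*(-4))) = 1/(-330 - 11*(-16) + 30*(3*(1 + (-6)²)) + (3*(1 + (-6)²))*(-16)) = 1/(-330 + 176 + 30*(3*(1 + 36)) + (3*(1 + 36))*(-16)) = 1/(-330 + 176 + 30*(3*37) + (3*37)*(-16)) = 1/(-330 + 176 + 30*111 + 111*(-16)) = 1/(-330 + 176 + 3330 - 1776) = 1/1400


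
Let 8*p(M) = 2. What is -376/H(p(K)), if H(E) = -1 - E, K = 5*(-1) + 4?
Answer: 1504/5 ≈ 300.80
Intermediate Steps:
K = -1 (K = -5 + 4 = -1)
p(M) = ¼ (p(M) = (⅛)*2 = ¼)
-376/H(p(K)) = -376/(-1 - 1*¼) = -376/(-1 - ¼) = -376/(-5/4) = -376*(-⅘) = 1504/5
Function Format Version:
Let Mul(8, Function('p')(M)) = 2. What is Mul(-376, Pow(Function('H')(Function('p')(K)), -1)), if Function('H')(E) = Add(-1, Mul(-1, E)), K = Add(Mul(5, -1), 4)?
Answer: Rational(1504, 5) ≈ 300.80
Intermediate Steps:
K = -1 (K = Add(-5, 4) = -1)
Function('p')(M) = Rational(1, 4) (Function('p')(M) = Mul(Rational(1, 8), 2) = Rational(1, 4))
Mul(-376, Pow(Function('H')(Function('p')(K)), -1)) = Mul(-376, Pow(Add(-1, Mul(-1, Rational(1, 4))), -1)) = Mul(-376, Pow(Add(-1, Rational(-1, 4)), -1)) = Mul(-376, Pow(Rational(-5, 4), -1)) = Mul(-376, Rational(-4, 5)) = Rational(1504, 5)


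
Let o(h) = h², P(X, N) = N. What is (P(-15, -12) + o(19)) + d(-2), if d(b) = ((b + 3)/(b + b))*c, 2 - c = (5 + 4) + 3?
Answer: 703/2 ≈ 351.50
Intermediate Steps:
c = -10 (c = 2 - ((5 + 4) + 3) = 2 - (9 + 3) = 2 - 1*12 = 2 - 12 = -10)
d(b) = -5*(3 + b)/b (d(b) = ((b + 3)/(b + b))*(-10) = ((3 + b)/((2*b)))*(-10) = ((3 + b)*(1/(2*b)))*(-10) = ((3 + b)/(2*b))*(-10) = -5*(3 + b)/b)
(P(-15, -12) + o(19)) + d(-2) = (-12 + 19²) + (-5 - 15/(-2)) = (-12 + 361) + (-5 - 15*(-½)) = 349 + (-5 + 15/2) = 349 + 5/2 = 703/2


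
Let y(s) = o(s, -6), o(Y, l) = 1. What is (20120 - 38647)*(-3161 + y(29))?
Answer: 58545320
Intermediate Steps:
y(s) = 1
(20120 - 38647)*(-3161 + y(29)) = (20120 - 38647)*(-3161 + 1) = -18527*(-3160) = 58545320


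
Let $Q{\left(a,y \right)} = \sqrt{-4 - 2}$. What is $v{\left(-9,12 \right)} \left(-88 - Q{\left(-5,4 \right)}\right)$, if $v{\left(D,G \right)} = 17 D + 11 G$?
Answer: $1848 + 21 i \sqrt{6} \approx 1848.0 + 51.439 i$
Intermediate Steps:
$Q{\left(a,y \right)} = i \sqrt{6}$ ($Q{\left(a,y \right)} = \sqrt{-6} = i \sqrt{6}$)
$v{\left(D,G \right)} = 11 G + 17 D$
$v{\left(-9,12 \right)} \left(-88 - Q{\left(-5,4 \right)}\right) = \left(11 \cdot 12 + 17 \left(-9\right)\right) \left(-88 - i \sqrt{6}\right) = \left(132 - 153\right) \left(-88 - i \sqrt{6}\right) = - 21 \left(-88 - i \sqrt{6}\right) = 1848 + 21 i \sqrt{6}$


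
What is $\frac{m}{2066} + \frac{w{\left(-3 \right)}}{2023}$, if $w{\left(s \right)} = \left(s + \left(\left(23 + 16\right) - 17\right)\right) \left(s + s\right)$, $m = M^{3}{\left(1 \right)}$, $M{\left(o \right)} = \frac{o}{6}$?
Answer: $- \frac{50871161}{902775888} \approx -0.05635$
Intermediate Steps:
$M{\left(o \right)} = \frac{o}{6}$ ($M{\left(o \right)} = o \frac{1}{6} = \frac{o}{6}$)
$m = \frac{1}{216}$ ($m = \left(\frac{1}{6} \cdot 1\right)^{3} = \left(\frac{1}{6}\right)^{3} = \frac{1}{216} \approx 0.0046296$)
$w{\left(s \right)} = 2 s \left(22 + s\right)$ ($w{\left(s \right)} = \left(s + \left(39 - 17\right)\right) 2 s = \left(s + 22\right) 2 s = \left(22 + s\right) 2 s = 2 s \left(22 + s\right)$)
$\frac{m}{2066} + \frac{w{\left(-3 \right)}}{2023} = \frac{1}{216 \cdot 2066} + \frac{2 \left(-3\right) \left(22 - 3\right)}{2023} = \frac{1}{216} \cdot \frac{1}{2066} + 2 \left(-3\right) 19 \cdot \frac{1}{2023} = \frac{1}{446256} - \frac{114}{2023} = - \frac{50871161}{902775888}$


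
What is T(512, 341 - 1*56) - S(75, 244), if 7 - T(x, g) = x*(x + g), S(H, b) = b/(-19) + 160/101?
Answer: -783039779/1919 ≈ -4.0805e+5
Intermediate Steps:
S(H, b) = 160/101 - b/19 (S(H, b) = b*(-1/19) + 160*(1/101) = -b/19 + 160/101 = 160/101 - b/19)
T(x, g) = 7 - x*(g + x) (T(x, g) = 7 - x*(x + g) = 7 - x*(g + x))
T(512, 341 - 1*56) - S(75, 244) = (7 - 1*512**2 - 1*(341 - 1*56)*512) - (160/101 - 1/19*244) = (7 - 1*262144 - 1*(341 - 56)*512) - (160/101 - 244/19) = (7 - 262144 - 1*285*512) - 1*(-21604/1919) = (7 - 262144 - 145920) + 21604/1919 = -408057 + 21604/1919 = -783039779/1919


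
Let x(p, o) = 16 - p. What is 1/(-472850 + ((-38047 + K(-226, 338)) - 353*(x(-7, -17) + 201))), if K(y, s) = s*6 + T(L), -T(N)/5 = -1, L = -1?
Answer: -1/587936 ≈ -1.7009e-6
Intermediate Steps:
T(N) = 5 (T(N) = -5*(-1) = 5)
K(y, s) = 5 + 6*s (K(y, s) = s*6 + 5 = 6*s + 5 = 5 + 6*s)
1/(-472850 + ((-38047 + K(-226, 338)) - 353*(x(-7, -17) + 201))) = 1/(-472850 + ((-38047 + (5 + 6*338)) - 353*((16 - 1*(-7)) + 201))) = 1/(-472850 + ((-38047 + (5 + 2028)) - 353*((16 + 7) + 201))) = 1/(-472850 + ((-38047 + 2033) - 353*(23 + 201))) = 1/(-472850 + (-36014 - 353*224)) = 1/(-472850 + (-36014 - 79072)) = 1/(-472850 - 115086) = 1/(-587936) = -1/587936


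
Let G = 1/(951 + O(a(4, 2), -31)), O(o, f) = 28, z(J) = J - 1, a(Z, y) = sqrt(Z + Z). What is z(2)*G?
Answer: 1/979 ≈ 0.0010215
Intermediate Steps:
a(Z, y) = sqrt(2)*sqrt(Z) (a(Z, y) = sqrt(2*Z) = sqrt(2)*sqrt(Z))
z(J) = -1 + J
G = 1/979 (G = 1/(951 + 28) = 1/979 ≈ 0.0010215)
z(2)*G = (-1 + 2)*(1/979) = 1*(1/979) = 1/979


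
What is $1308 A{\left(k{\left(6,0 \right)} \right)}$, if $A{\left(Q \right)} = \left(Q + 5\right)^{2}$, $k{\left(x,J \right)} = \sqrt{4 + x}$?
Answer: $45780 + 13080 \sqrt{10} \approx 87143.0$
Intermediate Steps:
$A{\left(Q \right)} = \left(5 + Q\right)^{2}$
$1308 A{\left(k{\left(6,0 \right)} \right)} = 1308 \left(5 + \sqrt{4 + 6}\right)^{2} = 1308 \left(5 + \sqrt{10}\right)^{2}$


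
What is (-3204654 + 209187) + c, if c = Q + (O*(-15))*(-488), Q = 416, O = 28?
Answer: -2790091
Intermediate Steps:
c = 205376 (c = 416 + (28*(-15))*(-488) = 416 - 420*(-488) = 416 + 204960 = 205376)
(-3204654 + 209187) + c = (-3204654 + 209187) + 205376 = -2995467 + 205376 = -2790091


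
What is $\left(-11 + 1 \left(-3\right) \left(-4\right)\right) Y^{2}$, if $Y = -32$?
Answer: $1024$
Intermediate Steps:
$\left(-11 + 1 \left(-3\right) \left(-4\right)\right) Y^{2} = \left(-11 + 1 \left(-3\right) \left(-4\right)\right) \left(-32\right)^{2} = \left(-11 - -12\right) 1024 = \left(-11 + 12\right) 1024 = 1 \cdot 1024 = 1024$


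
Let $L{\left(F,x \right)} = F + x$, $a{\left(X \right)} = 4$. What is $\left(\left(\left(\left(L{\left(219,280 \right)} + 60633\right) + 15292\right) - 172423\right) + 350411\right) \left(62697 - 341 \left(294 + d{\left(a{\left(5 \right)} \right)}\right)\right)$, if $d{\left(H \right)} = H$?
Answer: $-9901969452$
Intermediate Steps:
$\left(\left(\left(\left(L{\left(219,280 \right)} + 60633\right) + 15292\right) - 172423\right) + 350411\right) \left(62697 - 341 \left(294 + d{\left(a{\left(5 \right)} \right)}\right)\right) = \left(\left(\left(\left(\left(219 + 280\right) + 60633\right) + 15292\right) - 172423\right) + 350411\right) \left(62697 - 341 \left(294 + 4\right)\right) = \left(\left(\left(\left(499 + 60633\right) + 15292\right) - 172423\right) + 350411\right) \left(62697 - 101618\right) = \left(\left(\left(61132 + 15292\right) - 172423\right) + 350411\right) \left(62697 - 101618\right) = \left(\left(76424 - 172423\right) + 350411\right) \left(-38921\right) = \left(-95999 + 350411\right) \left(-38921\right) = 254412 \left(-38921\right) = -9901969452$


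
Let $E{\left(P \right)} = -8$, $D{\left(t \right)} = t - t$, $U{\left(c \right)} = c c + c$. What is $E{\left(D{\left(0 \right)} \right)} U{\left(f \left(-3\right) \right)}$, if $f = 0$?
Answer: $0$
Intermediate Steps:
$U{\left(c \right)} = c + c^{2}$ ($U{\left(c \right)} = c^{2} + c = c + c^{2}$)
$D{\left(t \right)} = 0$
$E{\left(D{\left(0 \right)} \right)} U{\left(f \left(-3\right) \right)} = - 8 \cdot 0 \left(-3\right) \left(1 + 0 \left(-3\right)\right) = - 8 \cdot 0 \left(1 + 0\right) = - 8 \cdot 0 \cdot 1 = \left(-8\right) 0 = 0$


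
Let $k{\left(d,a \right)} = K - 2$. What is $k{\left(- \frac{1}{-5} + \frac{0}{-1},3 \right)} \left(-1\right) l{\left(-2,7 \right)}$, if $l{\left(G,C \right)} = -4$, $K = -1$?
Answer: $-12$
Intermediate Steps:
$k{\left(d,a \right)} = -3$ ($k{\left(d,a \right)} = -1 - 2 = -3$)
$k{\left(- \frac{1}{-5} + \frac{0}{-1},3 \right)} \left(-1\right) l{\left(-2,7 \right)} = \left(-3\right) \left(-1\right) \left(-4\right) = 3 \left(-4\right) = -12$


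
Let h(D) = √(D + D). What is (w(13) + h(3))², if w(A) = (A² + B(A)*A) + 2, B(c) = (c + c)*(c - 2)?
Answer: (3889 + √6)² ≈ 1.5143e+7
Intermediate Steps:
B(c) = 2*c*(-2 + c) (B(c) = (2*c)*(-2 + c) = 2*c*(-2 + c))
w(A) = 2 + A² + 2*A²*(-2 + A) (w(A) = (A² + (2*A*(-2 + A))*A) + 2 = (A² + 2*A²*(-2 + A)) + 2 = 2 + A² + 2*A²*(-2 + A))
h(D) = √2*√D (h(D) = √(2*D) = √2*√D)
(w(13) + h(3))² = ((2 - 3*13² + 2*13³) + √2*√3)² = ((2 - 3*169 + 2*2197) + √6)² = ((2 - 507 + 4394) + √6)² = (3889 + √6)²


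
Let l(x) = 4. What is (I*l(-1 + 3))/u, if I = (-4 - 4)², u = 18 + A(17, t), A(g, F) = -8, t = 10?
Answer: 128/5 ≈ 25.600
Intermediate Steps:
u = 10 (u = 18 - 8 = 10)
I = 64 (I = (-8)² = 64)
(I*l(-1 + 3))/u = (64*4)/10 = 256*(⅒) = 128/5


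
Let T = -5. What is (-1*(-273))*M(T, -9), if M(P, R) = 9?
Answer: 2457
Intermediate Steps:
(-1*(-273))*M(T, -9) = -1*(-273)*9 = 273*9 = 2457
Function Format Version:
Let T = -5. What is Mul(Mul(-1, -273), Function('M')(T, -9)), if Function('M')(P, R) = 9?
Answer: 2457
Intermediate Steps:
Mul(Mul(-1, -273), Function('M')(T, -9)) = Mul(Mul(-1, -273), 9) = Mul(273, 9) = 2457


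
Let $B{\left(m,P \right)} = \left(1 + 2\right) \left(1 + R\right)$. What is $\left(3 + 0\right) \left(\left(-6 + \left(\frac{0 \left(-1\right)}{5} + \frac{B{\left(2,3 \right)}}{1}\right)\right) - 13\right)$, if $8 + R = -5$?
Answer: $-165$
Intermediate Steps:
$R = -13$ ($R = -8 - 5 = -13$)
$B{\left(m,P \right)} = -36$ ($B{\left(m,P \right)} = \left(1 + 2\right) \left(1 - 13\right) = 3 \left(-12\right) = -36$)
$\left(3 + 0\right) \left(\left(-6 + \left(\frac{0 \left(-1\right)}{5} + \frac{B{\left(2,3 \right)}}{1}\right)\right) - 13\right) = \left(3 + 0\right) \left(\left(-6 - \left(36 - \frac{0 \left(-1\right)}{5}\right)\right) - 13\right) = 3 \left(\left(-6 + \left(0 \cdot \frac{1}{5} - 36\right)\right) - 13\right) = 3 \left(\left(-6 + \left(0 - 36\right)\right) - 13\right) = 3 \left(\left(-6 - 36\right) - 13\right) = 3 \left(-42 - 13\right) = 3 \left(-55\right) = -165$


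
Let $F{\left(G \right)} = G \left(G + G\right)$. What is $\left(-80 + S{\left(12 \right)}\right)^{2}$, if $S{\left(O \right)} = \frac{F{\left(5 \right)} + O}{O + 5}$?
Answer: $\frac{1684804}{289} \approx 5829.8$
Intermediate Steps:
$F{\left(G \right)} = 2 G^{2}$ ($F{\left(G \right)} = G 2 G = 2 G^{2}$)
$S{\left(O \right)} = \frac{50 + O}{5 + O}$ ($S{\left(O \right)} = \frac{2 \cdot 5^{2} + O}{O + 5} = \frac{2 \cdot 25 + O}{5 + O} = \frac{50 + O}{5 + O}$)
$\left(-80 + S{\left(12 \right)}\right)^{2} = \left(-80 + \frac{50 + 12}{5 + 12}\right)^{2} = \left(-80 + \frac{1}{17} \cdot 62\right)^{2} = \left(-80 + \frac{62}{17}\right)^{2} = \left(- \frac{1298}{17}\right)^{2} = \frac{1684804}{289}$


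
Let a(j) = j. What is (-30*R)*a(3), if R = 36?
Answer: -3240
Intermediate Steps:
(-30*R)*a(3) = -30*36*3 = -1080*3 = -3240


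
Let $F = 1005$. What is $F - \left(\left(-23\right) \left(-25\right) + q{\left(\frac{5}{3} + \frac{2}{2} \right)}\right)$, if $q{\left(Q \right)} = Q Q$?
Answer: $\frac{3806}{9} \approx 422.89$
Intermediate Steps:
$q{\left(Q \right)} = Q^{2}$
$F - \left(\left(-23\right) \left(-25\right) + q{\left(\frac{5}{3} + \frac{2}{2} \right)}\right) = 1005 - \left(\left(-23\right) \left(-25\right) + \left(\frac{5}{3} + \frac{2}{2}\right)^{2}\right) = 1005 - \left(575 + \left(5 \cdot \frac{1}{3} + 2 \cdot \frac{1}{2}\right)^{2}\right) = 1005 - \left(575 + \left(\frac{5}{3} + 1\right)^{2}\right) = 1005 - \left(575 + \left(\frac{8}{3}\right)^{2}\right) = 1005 - \left(575 + \frac{64}{9}\right) = 1005 - \frac{5239}{9} = \frac{3806}{9}$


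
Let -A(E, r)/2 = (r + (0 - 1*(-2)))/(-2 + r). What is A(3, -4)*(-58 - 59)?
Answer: 78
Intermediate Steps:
A(E, r) = -2*(2 + r)/(-2 + r) (A(E, r) = -2*(r + (0 - 1*(-2)))/(-2 + r) = -2*(r + (0 + 2))/(-2 + r) = -2*(r + 2)/(-2 + r) = -2*(2 + r)/(-2 + r))
A(3, -4)*(-58 - 59) = (2*(-2 - 1*(-4))/(-2 - 4))*(-58 - 59) = (2*(-2 + 4)/(-6))*(-117) = (2*(-1/6)*2)*(-117) = -2/3*(-117) = 78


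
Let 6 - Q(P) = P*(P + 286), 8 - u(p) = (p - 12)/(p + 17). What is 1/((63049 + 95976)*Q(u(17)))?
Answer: -1156/423111615525 ≈ -2.7321e-9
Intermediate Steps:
u(p) = 8 - (-12 + p)/(17 + p) (u(p) = 8 - (p - 12)/(p + 17) = 8 - (-12 + p)/(17 + p))
Q(P) = 6 - P*(286 + P) (Q(P) = 6 - P*(P + 286) = 6 - P*(286 + P))
1/((63049 + 95976)*Q(u(17))) = 1/((63049 + 95976)*(6 - ((148 + 7*17)/(17 + 17))² - 286*(148 + 7*17)/(17 + 17))) = 1/(159025*(6 - ((148 + 119)/34)² - 286*(148 + 119)/34)) = 1/(159025*(6 - ((1/34)*267)² - 143*267/17)) = 1/(159025*(6 - (267/34)² - 286*267/34)) = 1/(159025*(6 - 1*71289/1156 - 38181/17)) = 1/(159025*(6 - 71289/1156 - 38181/17)) = 1/(159025*(-2660661/1156)) = (1/159025)*(-1156/2660661) = -1156/423111615525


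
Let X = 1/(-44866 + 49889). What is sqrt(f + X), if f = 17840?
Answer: sqrt(450112642383)/5023 ≈ 133.57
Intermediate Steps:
X = 1/5023 ≈ 0.00019908
sqrt(f + X) = sqrt(17840 + 1/5023) = sqrt(89610321/5023) = sqrt(450112642383)/5023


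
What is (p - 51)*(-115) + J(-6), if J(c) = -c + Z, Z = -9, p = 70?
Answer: -2188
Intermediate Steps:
J(c) = -9 - c (J(c) = -c - 9 = -9 - c)
(p - 51)*(-115) + J(-6) = (70 - 51)*(-115) + (-9 - 1*(-6)) = 19*(-115) + (-9 + 6) = -2185 - 3 = -2188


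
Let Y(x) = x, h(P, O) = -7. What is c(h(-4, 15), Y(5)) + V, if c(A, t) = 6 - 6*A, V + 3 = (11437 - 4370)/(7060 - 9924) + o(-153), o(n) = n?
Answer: -316379/2864 ≈ -110.47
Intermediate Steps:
V = -453851/2864 (V = -3 + ((11437 - 4370)/(7060 - 9924) - 153) = -3 + (7067/(-2864) - 153) = -3 + (7067*(-1/2864) - 153) = -3 + (-7067/2864 - 153) = -3 - 445259/2864 = -453851/2864 ≈ -158.47)
c(h(-4, 15), Y(5)) + V = (6 - 6*(-7)) - 453851/2864 = (6 + 42) - 453851/2864 = 48 - 453851/2864 = -316379/2864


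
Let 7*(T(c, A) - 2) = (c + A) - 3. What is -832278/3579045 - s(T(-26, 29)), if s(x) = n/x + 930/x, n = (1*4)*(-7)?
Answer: -538327191/1193015 ≈ -451.23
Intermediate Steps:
n = -28 (n = 4*(-7) = -28)
T(c, A) = 11/7 + A/7 + c/7 (T(c, A) = 2 + ((c + A) - 3)/7 = 2 + ((A + c) - 3)/7 = 2 + (-3 + A + c)/7 = 2 + (-3/7 + A/7 + c/7) = 11/7 + A/7 + c/7)
s(x) = 902/x (s(x) = -28/x + 930/x = 902/x)
-832278/3579045 - s(T(-26, 29)) = -832278/3579045 - 902/(11/7 + (1/7)*29 + (1/7)*(-26)) = -832278*1/3579045 - 902/(11/7 + 29/7 - 26/7) = -277426/1193015 - 902/2 = -277426/1193015 - 1*451 = -277426/1193015 - 451 = -538327191/1193015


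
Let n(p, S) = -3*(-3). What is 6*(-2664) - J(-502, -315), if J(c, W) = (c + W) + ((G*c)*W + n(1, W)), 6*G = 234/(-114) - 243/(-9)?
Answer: -12780614/19 ≈ -6.7266e+5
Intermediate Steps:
n(p, S) = 9
G = 79/19 (G = (234/(-114) - 243/(-9))/6 = (234*(-1/114) - 243*(-1/9))/6 = (-39/19 + 27)/6 = (1/6)*(474/19) = 79/19 ≈ 4.1579)
J(c, W) = 9 + W + c + 79*W*c/19 (J(c, W) = (c + W) + ((79*c/19)*W + 9) = (W + c) + (79*W*c/19 + 9) = (W + c) + (9 + 79*W*c/19) = 9 + W + c + 79*W*c/19)
6*(-2664) - J(-502, -315) = 6*(-2664) - (9 - 315 - 502 + (79/19)*(-315)*(-502)) = -15984 - (9 - 315 - 502 + 12492270/19) = -15984 - 1*12476918/19 = -15984 - 12476918/19 = -12780614/19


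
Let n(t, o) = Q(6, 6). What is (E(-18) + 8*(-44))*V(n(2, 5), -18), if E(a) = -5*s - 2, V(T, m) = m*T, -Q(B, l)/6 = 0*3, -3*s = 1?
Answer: 0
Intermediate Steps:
s = -⅓ (s = -⅓*1 = -⅓ ≈ -0.33333)
Q(B, l) = 0 (Q(B, l) = -0*3 = -6*0 = 0)
n(t, o) = 0
V(T, m) = T*m
E(a) = -⅓ (E(a) = -5*(-⅓) - 2 = 5/3 - 2 = -⅓)
(E(-18) + 8*(-44))*V(n(2, 5), -18) = (-⅓ + 8*(-44))*(0*(-18)) = (-⅓ - 352)*0 = -1057/3*0 = 0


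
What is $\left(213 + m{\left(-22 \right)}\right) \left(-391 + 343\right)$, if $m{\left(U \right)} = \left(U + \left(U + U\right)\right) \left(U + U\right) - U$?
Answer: $-150672$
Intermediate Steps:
$m{\left(U \right)} = - U + 6 U^{2}$ ($m{\left(U \right)} = \left(U + 2 U\right) 2 U - U = 3 U 2 U - U = 6 U^{2} - U = - U + 6 U^{2}$)
$\left(213 + m{\left(-22 \right)}\right) \left(-391 + 343\right) = \left(213 - 22 \left(-1 + 6 \left(-22\right)\right)\right) \left(-391 + 343\right) = \left(213 - 22 \left(-1 - 132\right)\right) \left(-48\right) = \left(213 - -2926\right) \left(-48\right) = \left(213 + 2926\right) \left(-48\right) = 3139 \left(-48\right) = -150672$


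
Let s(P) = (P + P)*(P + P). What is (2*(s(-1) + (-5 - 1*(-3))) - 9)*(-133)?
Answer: 665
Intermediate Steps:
s(P) = 4*P² (s(P) = (2*P)*(2*P) = 4*P²)
(2*(s(-1) + (-5 - 1*(-3))) - 9)*(-133) = (2*(4*(-1)² + (-5 - 1*(-3))) - 9)*(-133) = (2*(4*1 + (-5 + 3)) - 9)*(-133) = (2*(4 - 2) - 9)*(-133) = (2*2 - 9)*(-133) = (4 - 9)*(-133) = -5*(-133) = 665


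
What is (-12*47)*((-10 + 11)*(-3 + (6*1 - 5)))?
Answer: 1128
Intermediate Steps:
(-12*47)*((-10 + 11)*(-3 + (6*1 - 5))) = -564*(-3 + (6 - 5)) = -564*(-3 + 1) = -564*(-2) = 1128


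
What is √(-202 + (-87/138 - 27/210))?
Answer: I*√131392905/805 ≈ 14.239*I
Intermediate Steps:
√(-202 + (-87/138 - 27/210)) = √(-202 + (-87*1/138 - 27*1/210)) = √(-202 + (-29/46 - 9/70)) = √(-202 - 611/805) = √(-163221/805) = I*√131392905/805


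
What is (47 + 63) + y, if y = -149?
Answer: -39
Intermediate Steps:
(47 + 63) + y = (47 + 63) - 149 = 110 - 149 = -39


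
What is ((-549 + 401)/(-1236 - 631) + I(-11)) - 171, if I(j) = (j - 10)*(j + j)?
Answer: 543445/1867 ≈ 291.08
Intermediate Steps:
I(j) = 2*j*(-10 + j) (I(j) = (-10 + j)*(2*j) = 2*j*(-10 + j))
((-549 + 401)/(-1236 - 631) + I(-11)) - 171 = ((-549 + 401)/(-1236 - 631) + 2*(-11)*(-10 - 11)) - 171 = (-148/(-1867) + 2*(-11)*(-21)) - 171 = (-148*(-1/1867) + 462) - 171 = (148/1867 + 462) - 171 = 862702/1867 - 171 = 543445/1867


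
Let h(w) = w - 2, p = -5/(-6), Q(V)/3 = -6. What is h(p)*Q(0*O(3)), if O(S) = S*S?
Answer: 21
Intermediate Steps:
O(S) = S²
Q(V) = -18 (Q(V) = 3*(-6) = -18)
p = ⅚ (p = -5*(-⅙) = ⅚ ≈ 0.83333)
h(w) = -2 + w
h(p)*Q(0*O(3)) = (-2 + ⅚)*(-18) = -7/6*(-18) = 21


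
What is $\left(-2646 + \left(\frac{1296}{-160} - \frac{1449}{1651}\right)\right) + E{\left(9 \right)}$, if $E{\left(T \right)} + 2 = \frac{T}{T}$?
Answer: $- \frac{43850191}{16510} \approx -2656.0$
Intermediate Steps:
$E{\left(T \right)} = -1$ ($E{\left(T \right)} = -2 + \frac{T}{T} = -2 + 1 = -1$)
$\left(-2646 + \left(\frac{1296}{-160} - \frac{1449}{1651}\right)\right) + E{\left(9 \right)} = \left(-2646 + \left(\frac{1296}{-160} - \frac{1449}{1651}\right)\right) - 1 = \left(-2646 + \left(1296 \left(- \frac{1}{160}\right) - \frac{1449}{1651}\right)\right) - 1 = \left(-2646 - \frac{148221}{16510}\right) - 1 = - \frac{43833681}{16510} - 1 = - \frac{43850191}{16510}$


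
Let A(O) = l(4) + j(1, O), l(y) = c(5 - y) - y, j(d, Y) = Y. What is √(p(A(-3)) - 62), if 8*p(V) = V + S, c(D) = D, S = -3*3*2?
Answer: I*√65 ≈ 8.0623*I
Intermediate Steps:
S = -18 (S = -9*2 = -18)
l(y) = 5 - 2*y (l(y) = (5 - y) - y = 5 - 2*y)
A(O) = -3 + O (A(O) = (5 - 2*4) + O = (5 - 8) + O = -3 + O)
p(V) = -9/4 + V/8 (p(V) = (V - 18)/8 = (-18 + V)/8 = -9/4 + V/8)
√(p(A(-3)) - 62) = √((-9/4 + (-3 - 3)/8) - 62) = √((-9/4 + (⅛)*(-6)) - 62) = √((-9/4 - ¾) - 62) = √(-3 - 62) = √(-65) = I*√65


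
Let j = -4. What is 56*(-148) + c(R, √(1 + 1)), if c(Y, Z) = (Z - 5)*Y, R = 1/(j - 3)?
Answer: -58011/7 - √2/7 ≈ -8287.5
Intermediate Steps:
R = -⅐ (R = 1/(-4 - 3) = 1/(-7) = -⅐ ≈ -0.14286)
c(Y, Z) = Y*(-5 + Z) (c(Y, Z) = (-5 + Z)*Y = Y*(-5 + Z))
56*(-148) + c(R, √(1 + 1)) = 56*(-148) - (-5 + √(1 + 1))/7 = -8288 - (-5 + √2)/7 = -8288 + (5/7 - √2/7) = -58011/7 - √2/7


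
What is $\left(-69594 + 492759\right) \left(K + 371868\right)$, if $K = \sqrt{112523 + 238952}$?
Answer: $157361522220 + 2115825 \sqrt{14059} \approx 1.5761 \cdot 10^{11}$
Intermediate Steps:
$K = 5 \sqrt{14059}$ ($K = \sqrt{351475} = 5 \sqrt{14059} \approx 592.85$)
$\left(-69594 + 492759\right) \left(K + 371868\right) = \left(-69594 + 492759\right) \left(5 \sqrt{14059} + 371868\right) = 423165 \left(371868 + 5 \sqrt{14059}\right) = 157361522220 + 2115825 \sqrt{14059}$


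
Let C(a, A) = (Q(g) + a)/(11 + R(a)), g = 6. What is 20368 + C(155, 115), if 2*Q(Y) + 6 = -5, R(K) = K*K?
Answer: 979130795/48072 ≈ 20368.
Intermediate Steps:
R(K) = K²
Q(Y) = -11/2 (Q(Y) = -3 + (½)*(-5) = -3 - 5/2 = -11/2)
C(a, A) = (-11/2 + a)/(11 + a²)
20368 + C(155, 115) = 20368 + (-11/2 + 155)/(11 + 155²) = 20368 + (299/2)/(11 + 24025) = 20368 + (299/2)/24036 = 20368 + (1/24036)*(299/2) = 20368 + 299/48072 = 979130795/48072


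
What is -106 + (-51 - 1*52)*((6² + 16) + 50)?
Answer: -10612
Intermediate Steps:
-106 + (-51 - 1*52)*((6² + 16) + 50) = -106 + (-51 - 52)*((36 + 16) + 50) = -106 - 103*(52 + 50) = -106 - 103*102 = -106 - 10506 = -10612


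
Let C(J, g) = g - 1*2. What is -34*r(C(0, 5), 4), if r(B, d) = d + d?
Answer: -272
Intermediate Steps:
C(J, g) = -2 + g (C(J, g) = g - 2 = -2 + g)
r(B, d) = 2*d
-34*r(C(0, 5), 4) = -68*4 = -34*8 = -272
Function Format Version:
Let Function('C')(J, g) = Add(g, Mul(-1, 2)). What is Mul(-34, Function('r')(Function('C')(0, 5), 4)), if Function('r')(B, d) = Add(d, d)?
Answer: -272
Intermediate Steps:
Function('C')(J, g) = Add(-2, g) (Function('C')(J, g) = Add(g, -2) = Add(-2, g))
Function('r')(B, d) = Mul(2, d)
Mul(-34, Function('r')(Function('C')(0, 5), 4)) = Mul(-34, Mul(2, 4)) = Mul(-34, 8) = -272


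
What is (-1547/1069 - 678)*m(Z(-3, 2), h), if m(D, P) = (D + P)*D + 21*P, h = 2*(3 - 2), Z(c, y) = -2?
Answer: -30505818/1069 ≈ -28537.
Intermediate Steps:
h = 2 (h = 2*1 = 2)
m(D, P) = 21*P + D*(D + P) (m(D, P) = D*(D + P) + 21*P = 21*P + D*(D + P))
(-1547/1069 - 678)*m(Z(-3, 2), h) = (-1547/1069 - 678)*((-2)**2 + 21*2 - 2*2) = (-1547*1/1069 - 678)*(4 + 42 - 4) = (-1547/1069 - 678)*42 = -726329/1069*42 = -30505818/1069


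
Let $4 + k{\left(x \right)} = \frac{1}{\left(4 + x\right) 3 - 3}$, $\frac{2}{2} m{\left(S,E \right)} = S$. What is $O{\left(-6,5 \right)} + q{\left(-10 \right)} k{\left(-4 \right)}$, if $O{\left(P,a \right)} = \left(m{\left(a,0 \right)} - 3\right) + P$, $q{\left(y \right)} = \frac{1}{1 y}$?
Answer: $- \frac{107}{30} \approx -3.5667$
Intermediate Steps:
$m{\left(S,E \right)} = S$
$q{\left(y \right)} = \frac{1}{y}$
$k{\left(x \right)} = -4 + \frac{1}{9 + 3 x}$ ($k{\left(x \right)} = -4 + \frac{1}{\left(4 + x\right) 3 - 3} = -4 + \frac{1}{\left(12 + 3 x\right) - 3} = -4 + \frac{1}{9 + 3 x}$)
$O{\left(P,a \right)} = -3 + P + a$ ($O{\left(P,a \right)} = \left(a - 3\right) + P = \left(-3 + a\right) + P = -3 + P + a$)
$O{\left(-6,5 \right)} + q{\left(-10 \right)} k{\left(-4 \right)} = \left(-3 - 6 + 5\right) + \frac{\frac{1}{3} \frac{1}{3 - 4} \left(-35 - -48\right)}{-10} = -4 - \frac{\frac{1}{3} \frac{1}{-1} \left(-35 + 48\right)}{10} = -4 - \frac{\frac{1}{3} \left(-1\right) 13}{10} = -4 - - \frac{13}{30} = -4 + \frac{13}{30} = - \frac{107}{30}$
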